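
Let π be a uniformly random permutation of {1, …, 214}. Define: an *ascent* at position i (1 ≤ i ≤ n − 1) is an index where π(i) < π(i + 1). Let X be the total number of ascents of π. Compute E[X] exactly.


Write X = Σ X_I over i = 1, …, 213, with X_I the indicator of one ascent.
There are 213 indicators.
For each fixed i, the pair (π(i), π(i+1)) is a uniformly random ordered pair of distinct values from {1, …, 214}; by symmetry P[π(i) < π(i+1)] = 1/2.
By linearity: E[X] = 213 · (1/2) = (214 − 1) · (1/2) = 213/2 ≈ 106.500000.

E[X] = 213/2 = 106.500000.


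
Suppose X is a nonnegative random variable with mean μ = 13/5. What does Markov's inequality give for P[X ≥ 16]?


μ = E[X] = 13/5, a = 16.
Markov: P[X ≥ 16] ≤ μ/a = (13/5)/16 = 13/80.
Numerically: ≈ 0.1625.
(Since a = 16 > μ = 2.6000, the bound 13/80 is < 1 and informative.)

P[X ≥ 16] ≤ 13/80 ≈ 0.1625.


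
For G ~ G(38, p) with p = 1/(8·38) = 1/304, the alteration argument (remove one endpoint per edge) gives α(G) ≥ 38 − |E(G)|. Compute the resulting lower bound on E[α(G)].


E[|E(G)|] = C(38, 2)·p = 703 · (1/304) = 37/16.
E[α(G)] ≥ n − E[|E(G)|] = 38 − 37/16 = 571/16.
Numerically: ≈ 35.68750.
(This is only a lower bound; the true E[α(G)] may be larger.)

E[α(G)] ≥ 571/16 ≈ 35.68750.


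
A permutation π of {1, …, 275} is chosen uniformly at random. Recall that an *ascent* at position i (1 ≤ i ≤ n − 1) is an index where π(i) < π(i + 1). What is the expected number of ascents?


Write X = Σ X_I over i = 1, …, 274, with X_I the indicator of one ascent.
There are 274 indicators.
For each fixed i, the pair (π(i), π(i+1)) is a uniformly random ordered pair of distinct values from {1, …, 275}; by symmetry P[π(i) < π(i+1)] = 1/2.
By linearity: E[X] = 274 · (1/2) = (275 − 1) · (1/2) = 137 ≈ 137.0000.

E[X] = 137 = 137.0000.


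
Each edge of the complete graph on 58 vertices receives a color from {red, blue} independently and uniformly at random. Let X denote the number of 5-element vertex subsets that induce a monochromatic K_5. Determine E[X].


Let X = Σ_S X_S over the C(58, 5) = 4582116 subsets S of size 5, where X_S = 1 if the K_5 on S is monochromatic.
For a fixed S, the K_5 on S has C(5, 2) = 10 edges. P[all 10 edges red] = (1/2)^10, and likewise for blue, so P[monochromatic] = 2·(1/2)^10 = 2^{1 − 10} = 1/512.
By linearity: E[X] = C(58, 5) · 2^{1 − 10} = 4582116 · 1/512 = 1145529/128.
Numerically: E[X] ≈ 8949.44531.

E[X] = C(58,5)·2^(1−C(5,2)) = 1145529/128 ≈ 8949.44531.


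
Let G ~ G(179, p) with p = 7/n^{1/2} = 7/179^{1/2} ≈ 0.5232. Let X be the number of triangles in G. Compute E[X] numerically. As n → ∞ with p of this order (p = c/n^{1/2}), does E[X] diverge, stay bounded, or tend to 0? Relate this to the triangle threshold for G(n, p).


Number of potential triangles: C(179, 3) = 939929.
Each occurs with probability p³ ≈ (0.5232)³ ≈ 1.432236e-01.
By linearity: E[X] = C(179, 3)·p³ ≈ 939929 · 1.432236e-01 ≈ 134620.0114.
Since α = 1/2 < 1, p = c/n^{1/2} ≫ 1/n is above the triangle threshold p ~ 1/n. Asymptotically E[X] ~ (c³/6)·n^{3(1−α)} = (7³/6)·n^{1.5} → ∞; triangles are abundant w.h.p.

E[X] ≈ 134620.0114; in regime p = Θ(1/n^{1/2}) E[X] diverges (above the triangle threshold p ~ 1/n).


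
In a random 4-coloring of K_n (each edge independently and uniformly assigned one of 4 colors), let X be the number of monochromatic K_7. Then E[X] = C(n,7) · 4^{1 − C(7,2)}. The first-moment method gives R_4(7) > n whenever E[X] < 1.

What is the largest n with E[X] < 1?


We need C(n, 7) · 4^{1 − 21} < 1, i.e. C(n, 7) < 4^{21 − 1} = 1099511627776.
Check values of n near the boundary:
  n = 175: C(175, 7) = 883208107275; 883208107275 < 1099511627776? YES
  n = 176: C(176, 7) = 919790691600; 919790691600 < 1099511627776? YES
  n = 177: C(177, 7) = 957664425960; 957664425960 < 1099511627776? YES
  n = 178: C(178, 7) = 996867063280; 996867063280 < 1099511627776? YES
  n = 179: C(179, 7) = 1037437234460; 1037437234460 < 1099511627776? YES
  n = 180: C(180, 7) = 1079414463600; 1079414463600 < 1099511627776? YES
  n = 181: C(181, 7) = 1122839183400; 1122839183400 < 1099511627776? NO
  n = 182: C(182, 7) = 1167752750736; 1167752750736 < 1099511627776? NO
  n = 183: C(183, 7) = 1214197462413; 1214197462413 < 1099511627776? NO
The largest n with C(n, 7) < 1099511627776 is n = 180 (where E[X] = 67463403975/68719476736 ≈ 0.9817). Hence R_4(7) > 180, i.e. R_4(7) ≥ 181.

Largest n = 180; hence R_4(7) > 180.


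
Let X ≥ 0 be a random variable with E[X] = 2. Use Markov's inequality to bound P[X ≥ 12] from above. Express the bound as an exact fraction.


μ = E[X] = 2, a = 12.
Markov: P[X ≥ 12] ≤ μ/a = (2)/12 = 1/6.
Numerically: ≈ 0.16667.
(Since a = 12 > μ = 2.00000, the bound 1/6 is < 1 and informative.)

P[X ≥ 12] ≤ 1/6 ≈ 0.16667.


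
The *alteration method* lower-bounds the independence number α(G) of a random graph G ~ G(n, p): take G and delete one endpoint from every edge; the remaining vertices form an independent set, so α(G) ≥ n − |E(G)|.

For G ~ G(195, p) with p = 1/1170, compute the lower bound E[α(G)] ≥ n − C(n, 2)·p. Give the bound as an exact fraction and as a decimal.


E[|E(G)|] = C(195, 2)·p = 18915 · (1/1170) = 97/6.
E[α(G)] ≥ n − E[|E(G)|] = 195 − 97/6 = 1073/6.
Numerically: ≈ 178.8333.
(This is only a lower bound; the true E[α(G)] may be larger.)

E[α(G)] ≥ 1073/6 ≈ 178.8333.


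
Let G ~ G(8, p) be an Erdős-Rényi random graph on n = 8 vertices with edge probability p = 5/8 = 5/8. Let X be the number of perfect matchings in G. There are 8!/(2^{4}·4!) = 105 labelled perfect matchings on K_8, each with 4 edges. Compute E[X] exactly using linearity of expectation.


K_8 has 8!/(2^{4}·4!) = 105 labelled perfect matchings.
For each such perfect matching H, let X_H = 1 if all 4 edges of H are present in G. Then P[X_H = 1] = p^{4} = (5/8)^{4} = 625/4096.
By linearity: E[X] = Σ_H E[X_H] = 105 · p^{4} = 105 · 625/4096 = 65625/4096.
Numerically: E[X] ≈ 16.022.

E[X] = 105 · (5/8)^{4} = 65625/4096 ≈ 16.022.


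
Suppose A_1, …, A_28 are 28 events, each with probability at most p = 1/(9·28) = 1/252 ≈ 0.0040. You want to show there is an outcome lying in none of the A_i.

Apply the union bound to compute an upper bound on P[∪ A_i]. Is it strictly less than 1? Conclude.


Union bound: P[∪_{i=1}^{28} A_i] ≤ Σ_i P[A_i] ≤ 28·p = 28·(1/252) = 1/9.
Numerically: 1/9 ≈ 0.1111.
Is 1/9 < 1? YES.
Since P[∪ A_i] ≤ 1/9 < 1, the complement has P[∩ A_i^c] ≥ 1 − 1/9 = 8/9 > 0, so some outcome avoids every A_i.

28·p = 1/9 ≈ 0.1111; existence CERTIFIED by the union bound.


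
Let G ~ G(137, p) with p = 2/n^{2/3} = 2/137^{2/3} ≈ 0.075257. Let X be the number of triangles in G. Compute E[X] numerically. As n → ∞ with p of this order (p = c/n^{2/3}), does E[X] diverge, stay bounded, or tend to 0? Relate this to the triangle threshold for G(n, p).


Number of potential triangles: C(137, 3) = 419220.
Each occurs with probability p³ ≈ (0.075257)³ ≈ 4.2623475e-04.
By linearity: E[X] = C(137, 3)·p³ ≈ 419220 · 4.2623475e-04 ≈ 178.68613.
Since α = 2/3 < 1, p = c/n^{2/3} ≫ 1/n is above the triangle threshold p ~ 1/n. Asymptotically E[X] ~ (c³/6)·n^{3(1−α)} = (2³/6)·n^{1} → ∞; triangles are abundant w.h.p.

E[X] ≈ 178.68613; in regime p = Θ(1/n^{2/3}) E[X] diverges (above the triangle threshold p ~ 1/n).


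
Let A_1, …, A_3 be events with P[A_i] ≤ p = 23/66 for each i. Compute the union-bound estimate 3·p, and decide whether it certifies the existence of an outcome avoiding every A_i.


Union bound: P[∪_{i=1}^{3} A_i] ≤ Σ_i P[A_i] ≤ 3·p = 3·(23/66) = 23/22.
Numerically: 23/22 ≈ 1.0454545.
Is 23/22 < 1? NO.
Since the bound 23/22 is ≥ 1, the union bound is uninformative here; it does NOT by itself certify existence.

3·p = 23/22 ≈ 1.0454545; existence NOT certified by the union bound.


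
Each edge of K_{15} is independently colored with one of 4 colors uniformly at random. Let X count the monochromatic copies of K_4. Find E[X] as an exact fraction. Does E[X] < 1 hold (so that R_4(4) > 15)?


E[X] = C(15, 4) · 4^{1 − 6} = 1365 · 4^{−5} = 1365/1024.
As a reduced fraction: E[X] = 1365/1024 ≈ 1.33301.
Is E[X] < 1? NO.
Since E[X] ≥ 1, the first-moment bound is inconclusive at n = 15; it does NOT by itself certify R_4(4) > 15.

E[X] = 1365/1024 ≈ 1.33301; E[X] ≥ 1; first-moment method inconclusive here.


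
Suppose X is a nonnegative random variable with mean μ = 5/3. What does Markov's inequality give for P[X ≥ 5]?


μ = E[X] = 5/3, a = 5.
Markov: P[X ≥ 5] ≤ μ/a = (5/3)/5 = 1/3.
Numerically: ≈ 0.333333.
(Since a = 5 > μ = 1.666667, the bound 1/3 is < 1 and informative.)

P[X ≥ 5] ≤ 1/3 ≈ 0.333333.


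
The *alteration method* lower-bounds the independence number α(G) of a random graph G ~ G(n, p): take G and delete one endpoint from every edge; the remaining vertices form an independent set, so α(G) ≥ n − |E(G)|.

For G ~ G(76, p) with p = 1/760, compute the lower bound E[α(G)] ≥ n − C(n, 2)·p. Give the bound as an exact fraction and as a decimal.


E[|E(G)|] = C(76, 2)·p = 2850 · (1/760) = 15/4.
E[α(G)] ≥ n − E[|E(G)|] = 76 − 15/4 = 289/4.
Numerically: ≈ 72.25000.
(This is only a lower bound; the true E[α(G)] may be larger.)

E[α(G)] ≥ 289/4 ≈ 72.25000.


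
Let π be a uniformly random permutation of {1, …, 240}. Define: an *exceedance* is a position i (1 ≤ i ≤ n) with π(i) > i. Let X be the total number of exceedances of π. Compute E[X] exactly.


Write X = Σ_{i=1}^{240} X_i, where X_i = 1_{π(i) > i}.
For each fixed i, π(i) is uniform over {1, …, 240} (marginal of a uniform permutation), so P[π(i) > i] = (n − i)/n. Summing: Σ_{i=1}^{240} (n − i)/n = (0 + 1 + … + 239)/240 = 240(240 − 1)/(2·240) = (240 − 1)/2.
Hence E[X] = Σ_{i=1}^{240} (240 − i)/240 = 239/2 ≈ 119.5000.

E[X] = 239/2 = 119.5000.


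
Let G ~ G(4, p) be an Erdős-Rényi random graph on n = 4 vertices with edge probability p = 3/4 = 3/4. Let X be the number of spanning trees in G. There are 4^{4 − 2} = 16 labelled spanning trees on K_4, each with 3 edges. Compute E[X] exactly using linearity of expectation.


K_4 has 4^{4 − 2} = 16 labelled spanning trees.
For each such spanning tree H, let X_H = 1 if all 3 edges of H are present in G. Then P[X_H = 1] = p^{3} = (3/4)^{3} = 27/64.
Summing the indicators: E[X] = Σ_H E[X_H] = 16 · p^{3} = 16 · 27/64 = 27/4.
Numerically: E[X] ≈ 6.75.

E[X] = 16 · (3/4)^{3} = 27/4 ≈ 6.75.


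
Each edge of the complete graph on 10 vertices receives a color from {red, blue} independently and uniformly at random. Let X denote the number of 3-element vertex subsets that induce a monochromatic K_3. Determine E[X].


Let X = Σ_S X_S over the C(10, 3) = 120 subsets S of size 3, where X_S = 1 if the K_3 on S is monochromatic.
For a fixed S, the K_3 on S has C(3, 2) = 3 edges. P[all 3 edges red] = (1/2)^3, and likewise for blue, so P[monochromatic] = 2·(1/2)^3 = 2^{1 − 3} = 1/4.
By linearity: E[X] = C(10, 3) · 2^{1 − 3} = 120 · 1/4 = 30.
Numerically: E[X] ≈ 30.000.

E[X] = C(10,3)·2^(1−C(3,2)) = 30 ≈ 30.000.


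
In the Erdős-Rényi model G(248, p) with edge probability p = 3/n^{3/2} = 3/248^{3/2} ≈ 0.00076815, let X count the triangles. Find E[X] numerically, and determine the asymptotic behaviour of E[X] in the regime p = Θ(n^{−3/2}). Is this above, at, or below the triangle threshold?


Number of potential triangles: C(248, 3) = 2511496.
Each occurs with probability p³ ≈ (0.00076815)³ ≈ 4.5324310e-10.
By linearity: E[X] = C(248, 3)·p³ ≈ 2511496 · 4.5324310e-10 ≈ 0.00114.
Since α = 3/2 > 1, p = c/n^{3/2} = o(1/n) is below the triangle threshold p ~ 1/n. Asymptotically E[X] ~ (c³/6)·n^{3(1−α)} = (3³/6)·n^{-1.5} → 0, so by Markov's inequality G has no triangles w.h.p.

E[X] ≈ 0.00114; in regime p = Θ(1/n^{3/2}) E[X] tends to 0 (below the triangle threshold p ~ 1/n).


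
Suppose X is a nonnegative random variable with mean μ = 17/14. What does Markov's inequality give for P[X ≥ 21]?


μ = E[X] = 17/14, a = 21.
Markov: P[X ≥ 21] ≤ μ/a = (17/14)/21 = 17/294.
Numerically: ≈ 0.058.
(Since a = 21 > μ = 1.214, the bound 17/294 is < 1 and informative.)

P[X ≥ 21] ≤ 17/294 ≈ 0.058.


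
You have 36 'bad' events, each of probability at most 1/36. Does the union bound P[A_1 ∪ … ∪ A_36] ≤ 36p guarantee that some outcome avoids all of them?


Union bound: P[∪_{i=1}^{36} A_i] ≤ Σ_i P[A_i] ≤ 36·p = 36·(1/36) = 1.
Numerically: 1 ≈ 1.00000.
Is 1 < 1? NO.
Since the bound 1 is ≥ 1, the union bound is uninformative here; it does NOT by itself certify existence.

36·p = 1 ≈ 1.00000; existence NOT certified by the union bound.


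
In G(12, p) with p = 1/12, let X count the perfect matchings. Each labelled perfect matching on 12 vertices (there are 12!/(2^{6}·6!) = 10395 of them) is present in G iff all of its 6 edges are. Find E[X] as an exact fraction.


K_12 has 12!/(2^{6}·6!) = 10395 labelled perfect matchings.
For each such perfect matching H, let X_H = 1 if all 6 edges of H are present in G. Then P[X_H = 1] = p^{6} = (1/12)^{6} = 1/2985984.
By linearity of expectation: E[X] = Σ_H E[X_H] = 10395 · p^{6} = 10395 · 1/2985984 = 385/110592.
Numerically: E[X] ≈ 0.0034813.

E[X] = 10395 · (1/12)^{6} = 385/110592 ≈ 0.0034813.


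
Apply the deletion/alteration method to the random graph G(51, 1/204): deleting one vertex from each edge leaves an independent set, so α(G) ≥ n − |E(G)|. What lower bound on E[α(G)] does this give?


E[|E(G)|] = C(51, 2)·p = 1275 · (1/204) = 25/4.
E[α(G)] ≥ n − E[|E(G)|] = 51 − 25/4 = 179/4.
Numerically: ≈ 44.7500.
(This is only a lower bound; the true E[α(G)] may be larger.)

E[α(G)] ≥ 179/4 ≈ 44.7500.


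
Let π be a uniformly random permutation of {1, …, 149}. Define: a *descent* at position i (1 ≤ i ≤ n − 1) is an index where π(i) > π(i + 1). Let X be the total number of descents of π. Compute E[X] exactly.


Write X = Σ X_I over i = 1, …, 148, with X_I the indicator of one descent.
There are 148 indicators.
For each fixed i, the pair (π(i), π(i+1)) is a uniformly random ordered pair of distinct values from {1, …, 149}; by symmetry P[π(i) > π(i+1)] = 1/2.
By linearity: E[X] = 148 · (1/2) = (149 − 1) · (1/2) = 74 ≈ 74.000.

E[X] = 74 = 74.000.


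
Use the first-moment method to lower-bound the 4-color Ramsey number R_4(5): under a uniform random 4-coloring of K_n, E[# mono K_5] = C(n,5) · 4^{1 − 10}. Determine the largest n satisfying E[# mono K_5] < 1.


We need C(n, 5) · 4^{1 − 10} < 1, i.e. C(n, 5) < 4^{10 − 1} = 262144.
Check values of n near the boundary:
  n = 27: C(27, 5) = 80730; 80730 < 262144? YES
  n = 28: C(28, 5) = 98280; 98280 < 262144? YES
  n = 29: C(29, 5) = 118755; 118755 < 262144? YES
  n = 30: C(30, 5) = 142506; 142506 < 262144? YES
  n = 31: C(31, 5) = 169911; 169911 < 262144? YES
  n = 32: C(32, 5) = 201376; 201376 < 262144? YES
  n = 33: C(33, 5) = 237336; 237336 < 262144? YES
  n = 34: C(34, 5) = 278256; 278256 < 262144? NO
  n = 35: C(35, 5) = 324632; 324632 < 262144? NO
  n = 36: C(36, 5) = 376992; 376992 < 262144? NO
The largest n with C(n, 5) < 262144 is n = 33 (where E[X] = 29667/32768 ≈ 0.9054). Hence R_4(5) > 33, i.e. R_4(5) ≥ 34.

Largest n = 33; hence R_4(5) > 33.


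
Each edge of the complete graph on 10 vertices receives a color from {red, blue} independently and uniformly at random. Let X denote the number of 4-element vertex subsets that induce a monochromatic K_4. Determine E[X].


Let X = Σ_S X_S over the C(10, 4) = 210 subsets S of size 4, where X_S = 1 if the K_4 on S is monochromatic.
For a fixed S, the K_4 on S has C(4, 2) = 6 edges. P[all 6 edges red] = (1/2)^6, and likewise for blue, so P[monochromatic] = 2·(1/2)^6 = 2^{1 − 6} = 1/32.
Summing: E[X] = C(10, 4) · 2^{1 − 6} = 210 · 1/32 = 105/16.
Numerically: E[X] ≈ 6.562.

E[X] = C(10,4)·2^(1−C(4,2)) = 105/16 ≈ 6.562.


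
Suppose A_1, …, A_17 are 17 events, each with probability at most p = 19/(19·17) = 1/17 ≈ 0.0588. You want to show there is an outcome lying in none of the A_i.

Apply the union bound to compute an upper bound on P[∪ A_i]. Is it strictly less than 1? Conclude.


Union bound: P[∪_{i=1}^{17} A_i] ≤ Σ_i P[A_i] ≤ 17·p = 17·(1/17) = 1.
Numerically: 1 ≈ 1.0000.
Is 1 < 1? NO.
Since the bound 1 is ≥ 1, the union bound is uninformative here; it does NOT by itself certify existence.

17·p = 1 ≈ 1.0000; existence NOT certified by the union bound.


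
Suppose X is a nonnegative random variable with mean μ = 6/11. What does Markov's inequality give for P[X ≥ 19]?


μ = E[X] = 6/11, a = 19.
Markov: P[X ≥ 19] ≤ μ/a = (6/11)/19 = 6/209.
Numerically: ≈ 0.0287.
(Since a = 19 > μ = 0.5455, the bound 6/209 is < 1 and informative.)

P[X ≥ 19] ≤ 6/209 ≈ 0.0287.


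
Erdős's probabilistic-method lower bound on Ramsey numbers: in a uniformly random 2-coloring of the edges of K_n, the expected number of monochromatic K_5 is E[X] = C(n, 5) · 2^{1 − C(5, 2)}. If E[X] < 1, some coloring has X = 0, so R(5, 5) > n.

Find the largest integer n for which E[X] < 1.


We need C(n, 5) · 2^{1 − 10} < 1, i.e. C(n, 5) < 2^{10 − 1} = 512.
Check values of n near the boundary:
  n = 7: C(7, 5) = 21; 21 < 512? YES
  n = 8: C(8, 5) = 56; 56 < 512? YES
  n = 9: C(9, 5) = 126; 126 < 512? YES
  n = 10: C(10, 5) = 252; 252 < 512? YES
  n = 11: C(11, 5) = 462; 462 < 512? YES
  n = 12: C(12, 5) = 792; 792 < 512? NO
  n = 13: C(13, 5) = 1287; 1287 < 512? NO
The largest n with C(n, 5) < 512 is n = 11 (where E[X] = 231/256 ≈ 0.9023). Hence R(5, 5) > 11, i.e. R(5, 5) ≥ 12.

Largest n = 11; hence R(5, 5) > 11.


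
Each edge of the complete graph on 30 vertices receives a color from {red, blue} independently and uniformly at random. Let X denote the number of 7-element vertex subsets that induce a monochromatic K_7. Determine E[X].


Let X = Σ_S X_S over the C(30, 7) = 2035800 subsets S of size 7, where X_S = 1 if the K_7 on S is monochromatic.
For a fixed S, the K_7 on S has C(7, 2) = 21 edges. P[all 21 edges red] = (1/2)^21, and likewise for blue, so P[monochromatic] = 2·(1/2)^21 = 2^{1 − 21} = 1/1048576.
By linearity of expectation: E[X] = C(30, 7) · 2^{1 − 21} = 2035800 · 1/1048576 = 254475/131072.
Numerically: E[X] ≈ 1.941.

E[X] = C(30,7)·2^(1−C(7,2)) = 254475/131072 ≈ 1.941.


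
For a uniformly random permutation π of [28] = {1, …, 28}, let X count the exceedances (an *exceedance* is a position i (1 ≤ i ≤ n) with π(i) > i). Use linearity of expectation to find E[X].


Write X = Σ_{i=1}^{28} X_i, where X_i = 1_{π(i) > i}.
For each fixed i, π(i) is uniform over {1, …, 28} (marginal of a uniform permutation), so P[π(i) > i] = (n − i)/n. Summing: Σ_{i=1}^{28} (n − i)/n = (0 + 1 + … + 27)/28 = 28(28 − 1)/(2·28) = (28 − 1)/2.
Hence E[X] = Σ_{i=1}^{28} (28 − i)/28 = 27/2 ≈ 13.500000.

E[X] = 27/2 = 13.500000.


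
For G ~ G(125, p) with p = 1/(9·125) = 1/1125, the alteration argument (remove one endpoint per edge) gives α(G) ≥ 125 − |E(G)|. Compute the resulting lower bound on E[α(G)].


E[|E(G)|] = C(125, 2)·p = 7750 · (1/1125) = 62/9.
E[α(G)] ≥ n − E[|E(G)|] = 125 − 62/9 = 1063/9.
Numerically: ≈ 118.1111.
(This is only a lower bound; the true E[α(G)] may be larger.)

E[α(G)] ≥ 1063/9 ≈ 118.1111.


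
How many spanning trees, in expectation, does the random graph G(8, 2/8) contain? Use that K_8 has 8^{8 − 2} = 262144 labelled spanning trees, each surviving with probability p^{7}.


K_8 has 8^{8 − 2} = 262144 labelled spanning trees.
For each such spanning tree H, let X_H = 1 if all 7 edges of H are present in G. Then P[X_H = 1] = p^{7} = (1/4)^{7} = 1/16384.
By linearity of expectation: E[X] = Σ_H E[X_H] = 262144 · p^{7} = 262144 · 1/16384 = 16.
Numerically: E[X] ≈ 16.

E[X] = 262144 · (1/4)^{7} = 16 ≈ 16.


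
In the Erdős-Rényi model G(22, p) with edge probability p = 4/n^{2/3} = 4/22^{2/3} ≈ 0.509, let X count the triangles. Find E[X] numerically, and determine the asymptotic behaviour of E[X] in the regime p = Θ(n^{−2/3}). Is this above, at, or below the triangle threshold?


Number of potential triangles: C(22, 3) = 1540.
Each occurs with probability p³ ≈ (0.509)³ ≈ 1.32231e-01.
By linearity: E[X] = C(22, 3)·p³ ≈ 1540 · 1.32231e-01 ≈ 203.636.
Since α = 2/3 < 1, p = c/n^{2/3} ≫ 1/n is above the triangle threshold p ~ 1/n. Asymptotically E[X] ~ (c³/6)·n^{3(1−α)} = (4³/6)·n^{1} → ∞; triangles are abundant w.h.p.

E[X] ≈ 203.636; in regime p = Θ(1/n^{2/3}) E[X] diverges (above the triangle threshold p ~ 1/n).


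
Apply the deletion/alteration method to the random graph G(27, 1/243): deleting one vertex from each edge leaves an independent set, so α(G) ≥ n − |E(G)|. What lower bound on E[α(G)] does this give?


E[|E(G)|] = C(27, 2)·p = 351 · (1/243) = 13/9.
E[α(G)] ≥ n − E[|E(G)|] = 27 − 13/9 = 230/9.
Numerically: ≈ 25.5556.
(This is only a lower bound; the true E[α(G)] may be larger.)

E[α(G)] ≥ 230/9 ≈ 25.5556.


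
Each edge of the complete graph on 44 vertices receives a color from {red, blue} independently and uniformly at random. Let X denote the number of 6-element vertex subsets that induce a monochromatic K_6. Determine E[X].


Let X = Σ_S X_S over the C(44, 6) = 7059052 subsets S of size 6, where X_S = 1 if the K_6 on S is monochromatic.
For a fixed S, the K_6 on S has C(6, 2) = 15 edges. P[all 15 edges red] = (1/2)^15, and likewise for blue, so P[monochromatic] = 2·(1/2)^15 = 2^{1 − 15} = 1/16384.
Summing: E[X] = C(44, 6) · 2^{1 − 15} = 7059052 · 1/16384 = 1764763/4096.
Numerically: E[X] ≈ 430.850342.

E[X] = C(44,6)·2^(1−C(6,2)) = 1764763/4096 ≈ 430.850342.


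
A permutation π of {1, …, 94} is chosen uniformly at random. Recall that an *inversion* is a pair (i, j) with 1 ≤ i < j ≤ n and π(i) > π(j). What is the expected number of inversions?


Write X = Σ X_I over the C(94, 2) = 4371 pairs i < j, with X_I the indicator of one inversion.
There are 4371 indicators.
For each fixed pair i < j, the values π(i) and π(j) are two distinct elements of {1, …, 94} in uniformly random order; by symmetry P[π(i) > π(j)] = 1/2.
By linearity: E[X] = 4371 · (1/2) = C(94, 2) · (1/2) = 4371/2 = 4371/2 ≈ 2185.500.

E[X] = 4371/2 = 2185.500.


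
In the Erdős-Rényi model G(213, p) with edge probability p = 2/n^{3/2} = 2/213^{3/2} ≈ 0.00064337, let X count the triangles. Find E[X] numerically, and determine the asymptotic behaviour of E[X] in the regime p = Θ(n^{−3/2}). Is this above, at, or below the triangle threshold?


Number of potential triangles: C(213, 3) = 1587986.
Each occurs with probability p³ ≈ (0.00064337)³ ≈ 2.66306503e-10.
By linearity: E[X] = C(213, 3)·p³ ≈ 1587986 · 2.66306503e-10 ≈ 0.000423.
Since α = 3/2 > 1, p = c/n^{3/2} = o(1/n) is below the triangle threshold p ~ 1/n. Asymptotically E[X] ~ (c³/6)·n^{3(1−α)} = (2³/6)·n^{-1.5} → 0, so by Markov's inequality G has no triangles w.h.p.

E[X] ≈ 0.000423; in regime p = Θ(1/n^{3/2}) E[X] tends to 0 (below the triangle threshold p ~ 1/n).


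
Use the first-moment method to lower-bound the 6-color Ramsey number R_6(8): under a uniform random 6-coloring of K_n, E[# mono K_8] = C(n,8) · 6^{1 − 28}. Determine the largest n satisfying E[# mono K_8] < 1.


We need C(n, 8) · 6^{1 − 28} < 1, i.e. C(n, 8) < 6^{28 − 1} = 1023490369077469249536.
Check values of n near the boundary:
  n = 1592: C(1592, 8) = 1005480414540892933435; 1005480414540892933435 < 1023490369077469249536? YES
  n = 1593: C(1593, 8) = 1010555394551193970323; 1010555394551193970323 < 1023490369077469249536? YES
  n = 1594: C(1594, 8) = 1015652773590544255167; 1015652773590544255167 < 1023490369077469249536? YES
  n = 1595: C(1595, 8) = 1020772636343363633895; 1020772636343363633895 < 1023490369077469249536? YES
  n = 1596: C(1596, 8) = 1025915067760710553965; 1025915067760710553965 < 1023490369077469249536? NO
The largest n with C(n, 8) < 1023490369077469249536 is n = 1595 (where E[X] = 113419181815929292655/113721152119718805504 ≈ 0.9973). Hence R_6(8) > 1595, i.e. R_6(8) ≥ 1596.

Largest n = 1595; hence R_6(8) > 1595.


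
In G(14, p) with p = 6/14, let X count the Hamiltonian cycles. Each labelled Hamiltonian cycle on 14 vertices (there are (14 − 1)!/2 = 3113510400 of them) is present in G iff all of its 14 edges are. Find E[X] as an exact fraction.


K_14 has (14 − 1)!/2 = 3113510400 labelled Hamiltonian cycles.
For each such Hamiltonian cycle H, let X_H = 1 if all 14 edges of H are present in G. Then P[X_H = 1] = p^{14} = (3/7)^{14} = 4782969/678223072849.
Summing the indicators: E[X] = Σ_H E[X_H] = 3113510400 · p^{14} = 3113510400 · 4782969/678223072849 = 2127403389196800/96889010407.
Numerically: E[X] ≈ 2.196e+04.

E[X] = 3113510400 · (3/7)^{14} = 2127403389196800/96889010407 ≈ 2.196e+04.


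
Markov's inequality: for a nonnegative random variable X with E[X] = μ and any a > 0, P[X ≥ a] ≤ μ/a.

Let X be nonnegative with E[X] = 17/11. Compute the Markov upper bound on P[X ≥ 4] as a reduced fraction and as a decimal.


μ = E[X] = 17/11, a = 4.
Markov: P[X ≥ 4] ≤ μ/a = (17/11)/4 = 17/44.
Numerically: ≈ 0.38636.
(Since a = 4 > μ = 1.54545, the bound 17/44 is < 1 and informative.)

P[X ≥ 4] ≤ 17/44 ≈ 0.38636.


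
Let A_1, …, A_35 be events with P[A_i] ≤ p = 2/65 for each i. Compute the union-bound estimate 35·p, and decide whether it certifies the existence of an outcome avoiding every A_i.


Union bound: P[∪_{i=1}^{35} A_i] ≤ Σ_i P[A_i] ≤ 35·p = 35·(2/65) = 14/13.
Numerically: 14/13 ≈ 1.0769231.
Is 14/13 < 1? NO.
Since the bound 14/13 is ≥ 1, the union bound is uninformative here; it does NOT by itself certify existence.

35·p = 14/13 ≈ 1.0769231; existence NOT certified by the union bound.


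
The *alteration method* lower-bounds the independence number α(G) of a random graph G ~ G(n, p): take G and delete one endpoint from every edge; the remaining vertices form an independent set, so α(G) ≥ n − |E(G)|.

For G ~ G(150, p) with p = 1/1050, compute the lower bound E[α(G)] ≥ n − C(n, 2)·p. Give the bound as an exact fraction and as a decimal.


E[|E(G)|] = C(150, 2)·p = 11175 · (1/1050) = 149/14.
E[α(G)] ≥ n − E[|E(G)|] = 150 − 149/14 = 1951/14.
Numerically: ≈ 139.3571.
(This is only a lower bound; the true E[α(G)] may be larger.)

E[α(G)] ≥ 1951/14 ≈ 139.3571.


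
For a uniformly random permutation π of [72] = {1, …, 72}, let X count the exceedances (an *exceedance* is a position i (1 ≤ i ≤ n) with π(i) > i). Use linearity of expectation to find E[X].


Write X = Σ_{i=1}^{72} X_i, where X_i = 1_{π(i) > i}.
For each fixed i, π(i) is uniform over {1, …, 72} (marginal of a uniform permutation), so P[π(i) > i] = (n − i)/n. Summing: Σ_{i=1}^{72} (n − i)/n = (0 + 1 + … + 71)/72 = 72(72 − 1)/(2·72) = (72 − 1)/2.
Hence E[X] = Σ_{i=1}^{72} (72 − i)/72 = 71/2 ≈ 35.500000.

E[X] = 71/2 = 35.500000.


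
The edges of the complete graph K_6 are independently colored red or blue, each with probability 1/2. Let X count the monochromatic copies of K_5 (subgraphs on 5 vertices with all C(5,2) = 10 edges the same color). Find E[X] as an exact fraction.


Let X = Σ_S X_S over the C(6, 5) = 6 subsets S of size 5, where X_S = 1 if the K_5 on S is monochromatic.
For a fixed S, the K_5 on S has C(5, 2) = 10 edges. P[all 10 edges red] = (1/2)^10, and likewise for blue, so P[monochromatic] = 2·(1/2)^10 = 2^{1 − 10} = 1/512.
By linearity: E[X] = C(6, 5) · 2^{1 − 10} = 6 · 1/512 = 3/256.
Numerically: E[X] ≈ 0.011719.

E[X] = C(6,5)·2^(1−C(5,2)) = 3/256 ≈ 0.011719.


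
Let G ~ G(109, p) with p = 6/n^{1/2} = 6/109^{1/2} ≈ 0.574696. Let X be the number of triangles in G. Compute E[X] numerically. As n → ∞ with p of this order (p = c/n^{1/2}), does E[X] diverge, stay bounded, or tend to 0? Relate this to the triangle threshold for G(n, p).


Number of potential triangles: C(109, 3) = 209934.
Each occurs with probability p³ ≈ (0.574696)³ ≈ 1.89807778e-01.
By linearity: E[X] = C(109, 3)·p³ ≈ 209934 · 1.89807778e-01 ≈ 39847.105987.
Since α = 1/2 < 1, p = c/n^{1/2} ≫ 1/n is above the triangle threshold p ~ 1/n. Asymptotically E[X] ~ (c³/6)·n^{3(1−α)} = (6³/6)·n^{1.5} → ∞; triangles are abundant w.h.p.

E[X] ≈ 39847.105987; in regime p = Θ(1/n^{1/2}) E[X] diverges (above the triangle threshold p ~ 1/n).


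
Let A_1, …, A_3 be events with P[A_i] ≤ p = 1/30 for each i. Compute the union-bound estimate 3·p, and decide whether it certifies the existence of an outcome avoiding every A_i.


Union bound: P[∪_{i=1}^{3} A_i] ≤ Σ_i P[A_i] ≤ 3·p = 3·(1/30) = 1/10.
Numerically: 1/10 ≈ 0.10000.
Is 1/10 < 1? YES.
Since P[∪ A_i] ≤ 1/10 < 1, the complement has P[∩ A_i^c] ≥ 1 − 1/10 = 9/10 > 0, so some outcome avoids every A_i.

3·p = 1/10 ≈ 0.10000; existence CERTIFIED by the union bound.


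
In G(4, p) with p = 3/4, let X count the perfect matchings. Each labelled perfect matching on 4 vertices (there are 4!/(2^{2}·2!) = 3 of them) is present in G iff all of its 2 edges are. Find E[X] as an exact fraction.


K_4 has 4!/(2^{2}·2!) = 3 labelled perfect matchings.
For each such perfect matching H, let X_H = 1 if all 2 edges of H are present in G. Then P[X_H = 1] = p^{2} = (3/4)^{2} = 9/16.
By linearity: E[X] = Σ_H E[X_H] = 3 · p^{2} = 3 · 9/16 = 27/16.
Numerically: E[X] ≈ 1.69.

E[X] = 3 · (3/4)^{2} = 27/16 ≈ 1.69.


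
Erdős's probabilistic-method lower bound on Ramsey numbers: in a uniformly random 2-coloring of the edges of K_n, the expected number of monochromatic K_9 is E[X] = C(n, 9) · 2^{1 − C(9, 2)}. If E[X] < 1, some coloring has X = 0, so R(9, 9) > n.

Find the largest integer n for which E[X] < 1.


We need C(n, 9) · 2^{1 − 36} < 1, i.e. C(n, 9) < 2^{36 − 1} = 34359738368.
Check values of n near the boundary:
  n = 59: C(59, 9) = 12565671261; 12565671261 < 34359738368? YES
  n = 60: C(60, 9) = 14783142660; 14783142660 < 34359738368? YES
  n = 61: C(61, 9) = 17341763505; 17341763505 < 34359738368? YES
  n = 62: C(62, 9) = 20286591270; 20286591270 < 34359738368? YES
  n = 63: C(63, 9) = 23667689815; 23667689815 < 34359738368? YES
  n = 64: C(64, 9) = 27540584512; 27540584512 < 34359738368? YES
  n = 65: C(65, 9) = 31966749880; 31966749880 < 34359738368? YES
  n = 66: C(66, 9) = 37014131440; 37014131440 < 34359738368? NO
  n = 67: C(67, 9) = 42757703560; 42757703560 < 34359738368? NO
  n = 68: C(68, 9) = 49280065120; 49280065120 < 34359738368? NO
The largest n with C(n, 9) < 34359738368 is n = 65 (where E[X] = 3995843735/4294967296 ≈ 0.930355). Hence R(9, 9) > 65, i.e. R(9, 9) ≥ 66.

Largest n = 65; hence R(9, 9) > 65.


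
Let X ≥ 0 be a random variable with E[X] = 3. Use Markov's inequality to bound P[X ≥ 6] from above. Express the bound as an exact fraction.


μ = E[X] = 3, a = 6.
Markov: P[X ≥ 6] ≤ μ/a = (3)/6 = 1/2.
Numerically: ≈ 0.500.
(Since a = 6 > μ = 3.000, the bound 1/2 is < 1 and informative.)

P[X ≥ 6] ≤ 1/2 ≈ 0.500.


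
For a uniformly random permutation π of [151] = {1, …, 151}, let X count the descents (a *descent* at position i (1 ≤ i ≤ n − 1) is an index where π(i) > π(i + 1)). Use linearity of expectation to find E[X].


Write X = Σ X_I over i = 1, …, 150, with X_I the indicator of one descent.
There are 150 indicators.
For each fixed i, the pair (π(i), π(i+1)) is a uniformly random ordered pair of distinct values from {1, …, 151}; by symmetry P[π(i) > π(i+1)] = 1/2.
By linearity: E[X] = 150 · (1/2) = (151 − 1) · (1/2) = 75 ≈ 75.000000.

E[X] = 75 = 75.000000.


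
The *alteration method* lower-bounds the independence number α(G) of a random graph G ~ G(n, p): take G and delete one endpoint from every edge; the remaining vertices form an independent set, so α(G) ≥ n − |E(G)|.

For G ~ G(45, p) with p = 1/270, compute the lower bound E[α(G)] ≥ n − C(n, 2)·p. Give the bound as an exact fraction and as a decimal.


E[|E(G)|] = C(45, 2)·p = 990 · (1/270) = 11/3.
E[α(G)] ≥ n − E[|E(G)|] = 45 − 11/3 = 124/3.
Numerically: ≈ 41.333.
(This is only a lower bound; the true E[α(G)] may be larger.)

E[α(G)] ≥ 124/3 ≈ 41.333.


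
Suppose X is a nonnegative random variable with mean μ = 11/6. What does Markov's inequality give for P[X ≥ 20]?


μ = E[X] = 11/6, a = 20.
Markov: P[X ≥ 20] ≤ μ/a = (11/6)/20 = 11/120.
Numerically: ≈ 0.0917.
(Since a = 20 > μ = 1.8333, the bound 11/120 is < 1 and informative.)

P[X ≥ 20] ≤ 11/120 ≈ 0.0917.


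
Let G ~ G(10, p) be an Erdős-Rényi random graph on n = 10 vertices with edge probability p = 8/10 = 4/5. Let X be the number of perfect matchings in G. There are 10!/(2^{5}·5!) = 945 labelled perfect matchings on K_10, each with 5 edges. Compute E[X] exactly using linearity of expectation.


K_10 has 10!/(2^{5}·5!) = 945 labelled perfect matchings.
For each such perfect matching H, let X_H = 1 if all 5 edges of H are present in G. Then P[X_H = 1] = p^{5} = (4/5)^{5} = 1024/3125.
By linearity: E[X] = Σ_H E[X_H] = 945 · p^{5} = 945 · 1024/3125 = 193536/625.
Numerically: E[X] ≈ 309.66.

E[X] = 945 · (4/5)^{5} = 193536/625 ≈ 309.66.


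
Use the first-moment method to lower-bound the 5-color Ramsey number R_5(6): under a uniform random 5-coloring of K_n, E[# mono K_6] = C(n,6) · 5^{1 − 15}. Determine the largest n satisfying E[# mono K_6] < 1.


We need C(n, 6) · 5^{1 − 15} < 1, i.e. C(n, 6) < 5^{15 − 1} = 6103515625.
Check values of n near the boundary:
  n = 127: C(127, 6) = 5169379425; 5169379425 < 6103515625? YES
  n = 128: C(128, 6) = 5423611200; 5423611200 < 6103515625? YES
  n = 129: C(129, 6) = 5688177600; 5688177600 < 6103515625? YES
  n = 130: C(130, 6) = 5963412000; 5963412000 < 6103515625? YES
  n = 131: C(131, 6) = 6249655776; 6249655776 < 6103515625? NO
  n = 132: C(132, 6) = 6547258432; 6547258432 < 6103515625? NO
  n = 133: C(133, 6) = 6856577728; 6856577728 < 6103515625? NO
The largest n with C(n, 6) < 6103515625 is n = 130 (where E[X] = 47707296/48828125 ≈ 0.9770). Hence R_5(6) > 130, i.e. R_5(6) ≥ 131.

Largest n = 130; hence R_5(6) > 130.


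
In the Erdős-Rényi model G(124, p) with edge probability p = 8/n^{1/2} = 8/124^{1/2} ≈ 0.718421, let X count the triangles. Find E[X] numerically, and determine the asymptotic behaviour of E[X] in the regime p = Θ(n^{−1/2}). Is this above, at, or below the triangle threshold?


Number of potential triangles: C(124, 3) = 310124.
Each occurs with probability p³ ≈ (0.718421)³ ≈ 3.70798043e-01.
By linearity: E[X] = C(124, 3)·p³ ≈ 310124 · 3.70798043e-01 ≈ 114993.372254.
Since α = 1/2 < 1, p = c/n^{1/2} ≫ 1/n is above the triangle threshold p ~ 1/n. Asymptotically E[X] ~ (c³/6)·n^{3(1−α)} = (8³/6)·n^{1.5} → ∞; triangles are abundant w.h.p.

E[X] ≈ 114993.372254; in regime p = Θ(1/n^{1/2}) E[X] diverges (above the triangle threshold p ~ 1/n).


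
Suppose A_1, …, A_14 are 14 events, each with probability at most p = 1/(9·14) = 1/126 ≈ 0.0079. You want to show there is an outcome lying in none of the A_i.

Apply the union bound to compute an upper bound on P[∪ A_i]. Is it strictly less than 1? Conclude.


Union bound: P[∪_{i=1}^{14} A_i] ≤ Σ_i P[A_i] ≤ 14·p = 14·(1/126) = 1/9.
Numerically: 1/9 ≈ 0.1111.
Is 1/9 < 1? YES.
Since P[∪ A_i] ≤ 1/9 < 1, the complement has P[∩ A_i^c] ≥ 1 − 1/9 = 8/9 > 0, so some outcome avoids every A_i.

14·p = 1/9 ≈ 0.1111; existence CERTIFIED by the union bound.


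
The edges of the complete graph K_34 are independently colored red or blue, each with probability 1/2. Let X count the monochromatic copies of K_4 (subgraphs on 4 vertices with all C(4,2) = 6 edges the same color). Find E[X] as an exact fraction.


Let X = Σ_S X_S over the C(34, 4) = 46376 subsets S of size 4, where X_S = 1 if the K_4 on S is monochromatic.
For a fixed S, the K_4 on S has C(4, 2) = 6 edges. P[all 6 edges red] = (1/2)^6, and likewise for blue, so P[monochromatic] = 2·(1/2)^6 = 2^{1 − 6} = 1/32.
By linearity of expectation: E[X] = C(34, 4) · 2^{1 − 6} = 46376 · 1/32 = 5797/4.
Numerically: E[X] ≈ 1449.25000.

E[X] = C(34,4)·2^(1−C(4,2)) = 5797/4 ≈ 1449.25000.


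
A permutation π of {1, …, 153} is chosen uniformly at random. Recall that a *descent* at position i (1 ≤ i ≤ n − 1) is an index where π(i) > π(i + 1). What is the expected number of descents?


Write X = Σ X_I over i = 1, …, 152, with X_I the indicator of one descent.
There are 152 indicators.
For each fixed i, the pair (π(i), π(i+1)) is a uniformly random ordered pair of distinct values from {1, …, 153}; by symmetry P[π(i) > π(i+1)] = 1/2.
By linearity: E[X] = 152 · (1/2) = (153 − 1) · (1/2) = 76 ≈ 76.0000.

E[X] = 76 = 76.0000.


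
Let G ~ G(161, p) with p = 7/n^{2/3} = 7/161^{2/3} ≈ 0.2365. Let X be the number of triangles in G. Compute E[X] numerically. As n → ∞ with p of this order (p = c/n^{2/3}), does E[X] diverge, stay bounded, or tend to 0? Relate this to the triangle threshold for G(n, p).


Number of potential triangles: C(161, 3) = 682640.
Each occurs with probability p³ ≈ (0.2365)³ ≈ 1.323251e-02.
By linearity: E[X] = C(161, 3)·p³ ≈ 682640 · 1.323251e-02 ≈ 9033.0435.
Since α = 2/3 < 1, p = c/n^{2/3} ≫ 1/n is above the triangle threshold p ~ 1/n. Asymptotically E[X] ~ (c³/6)·n^{3(1−α)} = (7³/6)·n^{1} → ∞; triangles are abundant w.h.p.

E[X] ≈ 9033.0435; in regime p = Θ(1/n^{2/3}) E[X] diverges (above the triangle threshold p ~ 1/n).


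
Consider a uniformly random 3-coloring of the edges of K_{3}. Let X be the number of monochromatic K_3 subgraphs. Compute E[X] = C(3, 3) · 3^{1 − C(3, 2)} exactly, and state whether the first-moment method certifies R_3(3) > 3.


E[X] = C(3, 3) · 3^{1 − 3} = 1 · 3^{−2} = 1/9.
As a reduced fraction: E[X] = 1/9 ≈ 0.11111.
Is E[X] < 1? YES.
Since E[X] < 1, there exists a 3-coloring of K_{3} with no monochromatic K_3; hence R_3(3) > 3.

E[X] = 1/9 ≈ 0.11111; E[X] < 1, so R_3(3) > 3.


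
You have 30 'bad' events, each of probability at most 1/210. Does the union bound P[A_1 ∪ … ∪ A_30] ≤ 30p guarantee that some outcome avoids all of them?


Union bound: P[∪_{i=1}^{30} A_i] ≤ Σ_i P[A_i] ≤ 30·p = 30·(1/210) = 1/7.
Numerically: 1/7 ≈ 0.1429.
Is 1/7 < 1? YES.
Since P[∪ A_i] ≤ 1/7 < 1, the complement has P[∩ A_i^c] ≥ 1 − 1/7 = 6/7 > 0, so some outcome avoids every A_i.

30·p = 1/7 ≈ 0.1429; existence CERTIFIED by the union bound.


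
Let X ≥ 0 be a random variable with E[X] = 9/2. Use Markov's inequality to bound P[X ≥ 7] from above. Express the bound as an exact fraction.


μ = E[X] = 9/2, a = 7.
Markov: P[X ≥ 7] ≤ μ/a = (9/2)/7 = 9/14.
Numerically: ≈ 0.6429.
(Since a = 7 > μ = 4.5000, the bound 9/14 is < 1 and informative.)

P[X ≥ 7] ≤ 9/14 ≈ 0.6429.


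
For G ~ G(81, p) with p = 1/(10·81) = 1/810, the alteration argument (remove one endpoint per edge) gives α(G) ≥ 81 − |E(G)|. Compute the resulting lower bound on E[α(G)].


E[|E(G)|] = C(81, 2)·p = 3240 · (1/810) = 4.
E[α(G)] ≥ n − E[|E(G)|] = 81 − 4 = 77.
Numerically: ≈ 77.000000.
(This is only a lower bound; the true E[α(G)] may be larger.)

E[α(G)] ≥ 77 ≈ 77.000000.


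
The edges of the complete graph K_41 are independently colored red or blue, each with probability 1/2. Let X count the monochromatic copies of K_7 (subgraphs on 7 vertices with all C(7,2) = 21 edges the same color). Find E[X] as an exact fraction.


Let X = Σ_S X_S over the C(41, 7) = 22481940 subsets S of size 7, where X_S = 1 if the K_7 on S is monochromatic.
For a fixed S, the K_7 on S has C(7, 2) = 21 edges. P[all 21 edges red] = (1/2)^21, and likewise for blue, so P[monochromatic] = 2·(1/2)^21 = 2^{1 − 21} = 1/1048576.
By linearity of expectation: E[X] = C(41, 7) · 2^{1 − 21} = 22481940 · 1/1048576 = 5620485/262144.
Numerically: E[X] ≈ 21.440.

E[X] = C(41,7)·2^(1−C(7,2)) = 5620485/262144 ≈ 21.440.
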